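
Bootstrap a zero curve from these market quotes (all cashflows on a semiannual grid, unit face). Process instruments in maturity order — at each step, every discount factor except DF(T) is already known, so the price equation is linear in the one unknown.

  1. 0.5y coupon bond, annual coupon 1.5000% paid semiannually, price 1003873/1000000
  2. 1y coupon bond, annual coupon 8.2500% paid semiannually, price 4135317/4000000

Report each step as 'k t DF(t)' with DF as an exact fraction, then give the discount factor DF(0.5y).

step 1 [0.5y] bond c/2=3/400: DF=(1003873/1000000 − 3/400·(0))/(1+3/400) = 2491/2500 ≈ 0.996400
step 2 [1y] bond c/2=33/800: DF=(4135317/4000000 − 33/800·(0.996400))/(1+33/800) = 4767/5000 ≈ 0.953400

1 1/2 2491/2500
2 1 4767/5000
DF(0.5y) = 2491/2500 ≈ 0.996400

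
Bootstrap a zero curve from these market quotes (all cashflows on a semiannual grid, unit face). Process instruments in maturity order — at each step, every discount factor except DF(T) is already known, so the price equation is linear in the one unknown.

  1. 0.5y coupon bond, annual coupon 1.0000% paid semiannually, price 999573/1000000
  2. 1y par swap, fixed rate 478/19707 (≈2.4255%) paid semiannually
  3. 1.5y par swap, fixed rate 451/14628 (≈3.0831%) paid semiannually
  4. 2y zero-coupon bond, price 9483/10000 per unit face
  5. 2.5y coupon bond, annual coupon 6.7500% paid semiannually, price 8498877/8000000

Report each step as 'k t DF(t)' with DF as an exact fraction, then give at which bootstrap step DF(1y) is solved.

step 1 [0.5y] bond c/2=1/200: DF=(999573/1000000 − 1/200·(0))/(1+1/200) = 4973/5000 ≈ 0.994600
step 2 [1y] swap r/2=239/19707: DF=(1 − 239/19707·(0.994600))/(1+239/19707) = 9761/10000 ≈ 0.976100
step 3 [1.5y] swap r/2=451/29256: DF=(1 − 451/29256·(0.994600+0.976100))/(1+451/29256) = 9549/10000 ≈ 0.954900
step 4 [2y] zero: DF = P = 9483/10000 ≈ 0.948300
step 5 [2.5y] bond c/2=27/800: DF=(8498877/8000000 − 27/800·(0.994600+0.976100+0.954900+0.948300))/(1+27/800) = 2253/2500 ≈ 0.901200

1 1/2 4973/5000
2 1 9761/10000
3 3/2 9549/10000
4 2 9483/10000
5 5/2 2253/2500
DF(1y) is solved at step 2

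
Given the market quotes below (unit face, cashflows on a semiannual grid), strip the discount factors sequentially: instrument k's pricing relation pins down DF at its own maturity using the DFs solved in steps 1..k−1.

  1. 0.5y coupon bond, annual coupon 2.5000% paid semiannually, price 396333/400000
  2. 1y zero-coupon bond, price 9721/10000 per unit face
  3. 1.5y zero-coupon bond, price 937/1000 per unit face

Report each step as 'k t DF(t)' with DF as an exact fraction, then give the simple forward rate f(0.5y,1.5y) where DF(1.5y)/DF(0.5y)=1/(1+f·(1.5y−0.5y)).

step 1 [0.5y] bond c/2=1/80: DF=(396333/400000 − 1/80·(0))/(1+1/80) = 4893/5000 ≈ 0.978600
step 2 [1y] zero: DF = P = 9721/10000 ≈ 0.972100
step 3 [1.5y] zero: DF = P = 937/1000 ≈ 0.937000

1 1/2 4893/5000
2 1 9721/10000
3 3/2 937/1000
f(0.5y,1.5y) = ((4893/5000)/(937/1000) − 1)/(1) = 208/4685 ≈ 4.4397%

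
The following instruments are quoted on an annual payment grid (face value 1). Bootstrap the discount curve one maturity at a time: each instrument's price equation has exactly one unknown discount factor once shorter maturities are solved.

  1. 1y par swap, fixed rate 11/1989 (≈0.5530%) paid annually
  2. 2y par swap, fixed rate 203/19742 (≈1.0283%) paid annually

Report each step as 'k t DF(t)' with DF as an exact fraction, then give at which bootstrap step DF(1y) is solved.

step 1 [1y] swap r/1=11/1989: DF=(1 − 11/1989·(0))/(1+11/1989) = 1989/2000 ≈ 0.994500
step 2 [2y] swap r/1=203/19742: DF=(1 − 203/19742·(0.994500))/(1+203/19742) = 9797/10000 ≈ 0.979700

1 1 1989/2000
2 2 9797/10000
DF(1y) is solved at step 1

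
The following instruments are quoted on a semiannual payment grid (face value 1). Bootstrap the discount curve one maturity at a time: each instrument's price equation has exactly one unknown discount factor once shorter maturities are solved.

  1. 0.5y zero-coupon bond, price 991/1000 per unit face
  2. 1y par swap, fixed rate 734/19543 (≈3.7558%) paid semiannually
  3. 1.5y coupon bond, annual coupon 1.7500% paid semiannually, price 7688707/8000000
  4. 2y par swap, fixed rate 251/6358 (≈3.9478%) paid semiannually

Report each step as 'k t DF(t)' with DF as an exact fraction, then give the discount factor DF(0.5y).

1 1/2 991/1000
2 1 9633/10000
3 3/2 4679/5000
4 2 9247/10000
DF(0.5y) = 991/1000 ≈ 0.991000

step 1 [0.5y] zero: DF = P = 991/1000 ≈ 0.991000
step 2 [1y] swap r/2=367/19543: DF=(1 − 367/19543·(0.991000))/(1+367/19543) = 9633/10000 ≈ 0.963300
step 3 [1.5y] bond c/2=7/800: DF=(7688707/8000000 − 7/800·(0.991000+0.963300))/(1+7/800) = 4679/5000 ≈ 0.935800
step 4 [2y] swap r/2=251/12716: DF=(1 − 251/12716·(0.991000+0.963300+0.935800))/(1+251/12716) = 9247/10000 ≈ 0.924700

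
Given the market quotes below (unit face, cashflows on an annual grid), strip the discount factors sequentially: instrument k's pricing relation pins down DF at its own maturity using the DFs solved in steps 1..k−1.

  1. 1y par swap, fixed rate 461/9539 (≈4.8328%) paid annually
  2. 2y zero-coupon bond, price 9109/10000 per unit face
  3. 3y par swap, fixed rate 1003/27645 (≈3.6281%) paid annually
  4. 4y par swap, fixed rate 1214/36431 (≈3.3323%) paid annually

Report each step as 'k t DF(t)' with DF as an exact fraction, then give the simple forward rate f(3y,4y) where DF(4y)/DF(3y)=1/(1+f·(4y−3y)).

1 1 9539/10000
2 2 9109/10000
3 3 8997/10000
4 4 4393/5000
f(3y,4y) = ((8997/10000)/(4393/5000) − 1)/(1) = 211/8786 ≈ 2.4015%

step 1 [1y] swap r/1=461/9539: DF=(1 − 461/9539·(0))/(1+461/9539) = 9539/10000 ≈ 0.953900
step 2 [2y] zero: DF = P = 9109/10000 ≈ 0.910900
step 3 [3y] swap r/1=1003/27645: DF=(1 − 1003/27645·(0.953900+0.910900))/(1+1003/27645) = 8997/10000 ≈ 0.899700
step 4 [4y] swap r/1=1214/36431: DF=(1 − 1214/36431·(0.953900+0.910900+0.899700))/(1+1214/36431) = 4393/5000 ≈ 0.878600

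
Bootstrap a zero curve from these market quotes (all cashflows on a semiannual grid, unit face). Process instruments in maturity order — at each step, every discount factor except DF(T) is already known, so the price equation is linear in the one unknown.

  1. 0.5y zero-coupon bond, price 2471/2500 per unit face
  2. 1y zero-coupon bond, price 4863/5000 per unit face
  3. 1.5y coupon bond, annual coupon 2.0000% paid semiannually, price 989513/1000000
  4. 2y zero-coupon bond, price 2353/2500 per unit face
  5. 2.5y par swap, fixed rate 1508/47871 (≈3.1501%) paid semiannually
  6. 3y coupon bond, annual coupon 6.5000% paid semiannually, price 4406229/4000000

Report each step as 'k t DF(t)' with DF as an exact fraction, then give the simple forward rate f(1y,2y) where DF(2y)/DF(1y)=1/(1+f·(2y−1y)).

step 1 [0.5y] zero: DF = P = 2471/2500 ≈ 0.988400
step 2 [1y] zero: DF = P = 4863/5000 ≈ 0.972600
step 3 [1.5y] bond c/2=1/100: DF=(989513/1000000 − 1/100·(0.988400+0.972600))/(1+1/100) = 9603/10000 ≈ 0.960300
step 4 [2y] zero: DF = P = 2353/2500 ≈ 0.941200
step 5 [2.5y] swap r/2=754/47871: DF=(1 − 754/47871·(0.988400+0.972600+0.960300+0.941200))/(1+754/47871) = 4623/5000 ≈ 0.924600
step 6 [3y] bond c/2=13/400: DF=(4406229/4000000 − 13/400·(0.988400+0.972600+0.960300+0.941200+0.924600))/(1+13/400) = 4581/5000 ≈ 0.916200

1 1/2 2471/2500
2 1 4863/5000
3 3/2 9603/10000
4 2 2353/2500
5 5/2 4623/5000
6 3 4581/5000
f(1y,2y) = ((4863/5000)/(2353/2500) − 1)/(1) = 157/4706 ≈ 3.3362%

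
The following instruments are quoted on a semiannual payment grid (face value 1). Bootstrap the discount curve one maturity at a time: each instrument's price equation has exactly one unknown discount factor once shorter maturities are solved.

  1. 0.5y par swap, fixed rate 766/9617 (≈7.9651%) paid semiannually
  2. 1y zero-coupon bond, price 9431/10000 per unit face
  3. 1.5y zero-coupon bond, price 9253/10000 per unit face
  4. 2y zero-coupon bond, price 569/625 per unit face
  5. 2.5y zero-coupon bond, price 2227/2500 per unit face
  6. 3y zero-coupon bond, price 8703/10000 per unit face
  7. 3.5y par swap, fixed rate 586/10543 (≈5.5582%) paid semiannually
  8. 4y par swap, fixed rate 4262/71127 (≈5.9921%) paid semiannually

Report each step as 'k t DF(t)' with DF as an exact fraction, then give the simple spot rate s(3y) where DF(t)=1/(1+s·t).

step 1 [0.5y] swap r/2=383/9617: DF=(1 − 383/9617·(0))/(1+383/9617) = 9617/10000 ≈ 0.961700
step 2 [1y] zero: DF = P = 9431/10000 ≈ 0.943100
step 3 [1.5y] zero: DF = P = 9253/10000 ≈ 0.925300
step 4 [2y] zero: DF = P = 569/625 ≈ 0.910400
step 5 [2.5y] zero: DF = P = 2227/2500 ≈ 0.890800
step 6 [3y] zero: DF = P = 8703/10000 ≈ 0.870300
step 7 [3.5y] swap r/2=293/10543: DF=(1 − 293/10543·(0.961700+0.943100+0.925300+0.910400+0.890800+0.870300))/(1+293/10543) = 4121/5000 ≈ 0.824200
step 8 [4y] swap r/2=2131/71127: DF=(1 − 2131/71127·(0.961700+0.943100+0.925300+0.910400+0.890800+0.870300+0.824200))/(1+2131/71127) = 7869/10000 ≈ 0.786900

1 1/2 9617/10000
2 1 9431/10000
3 3/2 9253/10000
4 2 569/625
5 5/2 2227/2500
6 3 8703/10000
7 7/2 4121/5000
8 4 7869/10000
s(3y) = (1/(8703/10000) − 1)/(3) = 1297/26109 ≈ 4.9676%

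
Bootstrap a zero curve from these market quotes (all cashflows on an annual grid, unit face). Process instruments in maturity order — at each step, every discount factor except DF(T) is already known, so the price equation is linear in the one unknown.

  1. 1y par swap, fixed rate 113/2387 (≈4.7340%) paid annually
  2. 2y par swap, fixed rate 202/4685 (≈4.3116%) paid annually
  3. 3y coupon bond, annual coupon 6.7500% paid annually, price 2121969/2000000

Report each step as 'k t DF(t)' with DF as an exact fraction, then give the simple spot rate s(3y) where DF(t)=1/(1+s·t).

1 1 2387/2500
2 2 1149/1250
3 3 4377/5000
s(3y) = (1/(4377/5000) − 1)/(3) = 623/13131 ≈ 4.7445%

step 1 [1y] swap r/1=113/2387: DF=(1 − 113/2387·(0))/(1+113/2387) = 2387/2500 ≈ 0.954800
step 2 [2y] swap r/1=202/4685: DF=(1 − 202/4685·(0.954800))/(1+202/4685) = 1149/1250 ≈ 0.919200
step 3 [3y] bond c/1=27/400: DF=(2121969/2000000 − 27/400·(0.954800+0.919200))/(1+27/400) = 4377/5000 ≈ 0.875400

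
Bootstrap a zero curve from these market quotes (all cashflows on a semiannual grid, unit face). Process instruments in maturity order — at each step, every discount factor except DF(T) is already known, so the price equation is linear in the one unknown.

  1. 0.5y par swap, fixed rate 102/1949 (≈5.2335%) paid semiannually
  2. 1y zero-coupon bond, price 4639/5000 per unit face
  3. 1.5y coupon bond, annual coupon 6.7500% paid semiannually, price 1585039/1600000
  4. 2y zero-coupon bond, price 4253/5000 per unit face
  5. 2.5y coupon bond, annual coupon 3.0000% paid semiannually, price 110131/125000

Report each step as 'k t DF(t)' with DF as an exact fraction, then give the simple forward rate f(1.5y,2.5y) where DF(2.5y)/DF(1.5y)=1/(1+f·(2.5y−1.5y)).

1 1/2 1949/2000
2 1 4639/5000
3 3/2 4481/5000
4 2 4253/5000
5 5/2 8141/10000
f(1.5y,2.5y) = ((4481/5000)/(8141/10000) − 1)/(1) = 821/8141 ≈ 10.0848%

step 1 [0.5y] swap r/2=51/1949: DF=(1 − 51/1949·(0))/(1+51/1949) = 1949/2000 ≈ 0.974500
step 2 [1y] zero: DF = P = 4639/5000 ≈ 0.927800
step 3 [1.5y] bond c/2=27/800: DF=(1585039/1600000 − 27/800·(0.974500+0.927800))/(1+27/800) = 4481/5000 ≈ 0.896200
step 4 [2y] zero: DF = P = 4253/5000 ≈ 0.850600
step 5 [2.5y] bond c/2=3/200: DF=(110131/125000 − 3/200·(0.974500+0.927800+0.896200+0.850600))/(1+3/200) = 8141/10000 ≈ 0.814100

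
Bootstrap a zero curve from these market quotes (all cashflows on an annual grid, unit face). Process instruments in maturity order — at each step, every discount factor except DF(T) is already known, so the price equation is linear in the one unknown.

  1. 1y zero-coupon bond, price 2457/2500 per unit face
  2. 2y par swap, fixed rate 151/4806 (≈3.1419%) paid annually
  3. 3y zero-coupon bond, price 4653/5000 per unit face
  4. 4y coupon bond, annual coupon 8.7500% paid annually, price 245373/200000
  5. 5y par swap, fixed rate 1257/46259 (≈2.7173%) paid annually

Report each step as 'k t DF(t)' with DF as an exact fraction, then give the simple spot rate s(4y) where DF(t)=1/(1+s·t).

1 1 2457/2500
2 2 2349/2500
3 3 4653/5000
4 4 4493/5000
5 5 8743/10000
s(4y) = (1/(4493/5000) − 1)/(4) = 507/17972 ≈ 2.8211%

step 1 [1y] zero: DF = P = 2457/2500 ≈ 0.982800
step 2 [2y] swap r/1=151/4806: DF=(1 − 151/4806·(0.982800))/(1+151/4806) = 2349/2500 ≈ 0.939600
step 3 [3y] zero: DF = P = 4653/5000 ≈ 0.930600
step 4 [4y] bond c/1=7/80: DF=(245373/200000 − 7/80·(0.982800+0.939600+0.930600))/(1+7/80) = 4493/5000 ≈ 0.898600
step 5 [5y] swap r/1=1257/46259: DF=(1 − 1257/46259·(0.982800+0.939600+0.930600+0.898600))/(1+1257/46259) = 8743/10000 ≈ 0.874300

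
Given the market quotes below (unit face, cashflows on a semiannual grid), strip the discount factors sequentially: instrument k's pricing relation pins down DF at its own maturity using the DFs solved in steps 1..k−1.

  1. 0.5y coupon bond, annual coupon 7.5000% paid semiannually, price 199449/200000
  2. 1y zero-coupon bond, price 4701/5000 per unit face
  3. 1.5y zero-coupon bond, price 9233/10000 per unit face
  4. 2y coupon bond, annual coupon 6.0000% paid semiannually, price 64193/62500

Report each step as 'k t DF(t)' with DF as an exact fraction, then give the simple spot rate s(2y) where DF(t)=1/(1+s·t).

1 1/2 2403/2500
2 1 4701/5000
3 3/2 9233/10000
4 2 9149/10000
s(2y) = (1/(9149/10000) − 1)/(2) = 851/18298 ≈ 4.6508%

step 1 [0.5y] bond c/2=3/80: DF=(199449/200000 − 3/80·(0))/(1+3/80) = 2403/2500 ≈ 0.961200
step 2 [1y] zero: DF = P = 4701/5000 ≈ 0.940200
step 3 [1.5y] zero: DF = P = 9233/10000 ≈ 0.923300
step 4 [2y] bond c/2=3/100: DF=(64193/62500 − 3/100·(0.961200+0.940200+0.923300))/(1+3/100) = 9149/10000 ≈ 0.914900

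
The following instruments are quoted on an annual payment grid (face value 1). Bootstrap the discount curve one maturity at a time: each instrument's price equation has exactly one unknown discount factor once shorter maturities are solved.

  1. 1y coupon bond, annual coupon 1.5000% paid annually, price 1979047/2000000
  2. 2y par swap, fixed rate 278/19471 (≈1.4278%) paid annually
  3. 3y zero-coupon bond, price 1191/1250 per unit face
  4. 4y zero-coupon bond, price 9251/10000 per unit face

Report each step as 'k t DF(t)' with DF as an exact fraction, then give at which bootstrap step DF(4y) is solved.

step 1 [1y] bond c/1=3/200: DF=(1979047/2000000 − 3/200·(0))/(1+3/200) = 9749/10000 ≈ 0.974900
step 2 [2y] swap r/1=278/19471: DF=(1 − 278/19471·(0.974900))/(1+278/19471) = 4861/5000 ≈ 0.972200
step 3 [3y] zero: DF = P = 1191/1250 ≈ 0.952800
step 4 [4y] zero: DF = P = 9251/10000 ≈ 0.925100

1 1 9749/10000
2 2 4861/5000
3 3 1191/1250
4 4 9251/10000
DF(4y) is solved at step 4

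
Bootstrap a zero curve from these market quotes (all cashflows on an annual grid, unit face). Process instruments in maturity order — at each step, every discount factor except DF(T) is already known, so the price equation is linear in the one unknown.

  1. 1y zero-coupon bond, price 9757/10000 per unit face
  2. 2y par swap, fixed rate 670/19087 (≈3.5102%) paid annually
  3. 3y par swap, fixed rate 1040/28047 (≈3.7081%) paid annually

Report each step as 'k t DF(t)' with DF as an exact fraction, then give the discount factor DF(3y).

step 1 [1y] zero: DF = P = 9757/10000 ≈ 0.975700
step 2 [2y] swap r/1=670/19087: DF=(1 − 670/19087·(0.975700))/(1+670/19087) = 933/1000 ≈ 0.933000
step 3 [3y] swap r/1=1040/28047: DF=(1 − 1040/28047·(0.975700+0.933000))/(1+1040/28047) = 112/125 ≈ 0.896000

1 1 9757/10000
2 2 933/1000
3 3 112/125
DF(3y) = 112/125 ≈ 0.896000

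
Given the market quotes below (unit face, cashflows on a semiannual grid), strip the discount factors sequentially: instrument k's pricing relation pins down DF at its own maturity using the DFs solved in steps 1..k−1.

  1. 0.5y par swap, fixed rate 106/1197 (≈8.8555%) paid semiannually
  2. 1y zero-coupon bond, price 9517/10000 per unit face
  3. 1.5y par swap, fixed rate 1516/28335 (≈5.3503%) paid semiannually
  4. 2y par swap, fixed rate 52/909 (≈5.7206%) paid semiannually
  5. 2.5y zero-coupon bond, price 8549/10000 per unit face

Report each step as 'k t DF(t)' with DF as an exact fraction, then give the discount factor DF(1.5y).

step 1 [0.5y] swap r/2=53/1197: DF=(1 − 53/1197·(0))/(1+53/1197) = 1197/1250 ≈ 0.957600
step 2 [1y] zero: DF = P = 9517/10000 ≈ 0.951700
step 3 [1.5y] swap r/2=758/28335: DF=(1 − 758/28335·(0.957600+0.951700))/(1+758/28335) = 4621/5000 ≈ 0.924200
step 4 [2y] swap r/2=26/909: DF=(1 − 26/909·(0.957600+0.951700+0.924200))/(1+26/909) = 4467/5000 ≈ 0.893400
step 5 [2.5y] zero: DF = P = 8549/10000 ≈ 0.854900

1 1/2 1197/1250
2 1 9517/10000
3 3/2 4621/5000
4 2 4467/5000
5 5/2 8549/10000
DF(1.5y) = 4621/5000 ≈ 0.924200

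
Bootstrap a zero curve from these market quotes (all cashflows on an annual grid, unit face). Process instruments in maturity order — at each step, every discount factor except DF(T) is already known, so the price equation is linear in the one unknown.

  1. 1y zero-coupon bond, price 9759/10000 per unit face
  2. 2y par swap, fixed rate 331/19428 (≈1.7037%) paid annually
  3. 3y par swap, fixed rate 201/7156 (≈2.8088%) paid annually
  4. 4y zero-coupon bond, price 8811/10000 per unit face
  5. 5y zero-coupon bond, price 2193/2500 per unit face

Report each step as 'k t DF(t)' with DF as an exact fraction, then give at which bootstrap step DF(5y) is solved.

step 1 [1y] zero: DF = P = 9759/10000 ≈ 0.975900
step 2 [2y] swap r/1=331/19428: DF=(1 − 331/19428·(0.975900))/(1+331/19428) = 9669/10000 ≈ 0.966900
step 3 [3y] swap r/1=201/7156: DF=(1 − 201/7156·(0.975900+0.966900))/(1+201/7156) = 2299/2500 ≈ 0.919600
step 4 [4y] zero: DF = P = 8811/10000 ≈ 0.881100
step 5 [5y] zero: DF = P = 2193/2500 ≈ 0.877200

1 1 9759/10000
2 2 9669/10000
3 3 2299/2500
4 4 8811/10000
5 5 2193/2500
DF(5y) is solved at step 5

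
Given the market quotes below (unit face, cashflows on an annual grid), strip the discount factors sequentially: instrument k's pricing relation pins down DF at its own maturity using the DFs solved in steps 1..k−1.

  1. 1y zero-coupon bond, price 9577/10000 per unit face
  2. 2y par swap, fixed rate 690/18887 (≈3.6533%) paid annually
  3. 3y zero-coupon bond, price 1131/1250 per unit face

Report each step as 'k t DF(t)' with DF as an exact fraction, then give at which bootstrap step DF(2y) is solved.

1 1 9577/10000
2 2 931/1000
3 3 1131/1250
DF(2y) is solved at step 2

step 1 [1y] zero: DF = P = 9577/10000 ≈ 0.957700
step 2 [2y] swap r/1=690/18887: DF=(1 − 690/18887·(0.957700))/(1+690/18887) = 931/1000 ≈ 0.931000
step 3 [3y] zero: DF = P = 1131/1250 ≈ 0.904800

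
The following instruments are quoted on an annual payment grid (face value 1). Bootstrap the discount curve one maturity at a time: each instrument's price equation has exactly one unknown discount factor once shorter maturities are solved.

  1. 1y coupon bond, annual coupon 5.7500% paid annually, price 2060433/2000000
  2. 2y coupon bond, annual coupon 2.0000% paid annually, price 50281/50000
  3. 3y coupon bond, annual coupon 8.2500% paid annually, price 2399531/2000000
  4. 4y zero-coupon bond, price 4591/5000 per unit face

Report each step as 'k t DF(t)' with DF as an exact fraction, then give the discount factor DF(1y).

1 1 4871/5000
2 2 2417/2500
3 3 2401/2500
4 4 4591/5000
DF(1y) = 4871/5000 ≈ 0.974200

step 1 [1y] bond c/1=23/400: DF=(2060433/2000000 − 23/400·(0))/(1+23/400) = 4871/5000 ≈ 0.974200
step 2 [2y] bond c/1=1/50: DF=(50281/50000 − 1/50·(0.974200))/(1+1/50) = 2417/2500 ≈ 0.966800
step 3 [3y] bond c/1=33/400: DF=(2399531/2000000 − 33/400·(0.974200+0.966800))/(1+33/400) = 2401/2500 ≈ 0.960400
step 4 [4y] zero: DF = P = 4591/5000 ≈ 0.918200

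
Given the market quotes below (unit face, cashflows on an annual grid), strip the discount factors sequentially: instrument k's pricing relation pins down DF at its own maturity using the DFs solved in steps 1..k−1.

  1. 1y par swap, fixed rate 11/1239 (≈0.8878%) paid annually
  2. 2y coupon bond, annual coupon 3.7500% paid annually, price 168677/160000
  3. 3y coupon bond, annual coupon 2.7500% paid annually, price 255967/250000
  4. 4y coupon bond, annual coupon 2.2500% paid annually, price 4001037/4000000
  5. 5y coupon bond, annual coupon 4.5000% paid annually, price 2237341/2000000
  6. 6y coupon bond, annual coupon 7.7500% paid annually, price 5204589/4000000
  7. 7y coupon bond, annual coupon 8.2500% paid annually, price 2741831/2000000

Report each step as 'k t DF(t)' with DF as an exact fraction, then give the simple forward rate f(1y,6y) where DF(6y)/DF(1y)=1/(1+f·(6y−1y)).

1 1 1239/1250
2 2 9803/10000
3 3 9437/10000
4 4 9141/10000
5 5 566/625
6 6 867/1000
7 7 1679/2000
f(1y,6y) = ((1239/1250)/(867/1000) − 1)/(5) = 207/7225 ≈ 2.8651%

step 1 [1y] swap r/1=11/1239: DF=(1 − 11/1239·(0))/(1+11/1239) = 1239/1250 ≈ 0.991200
step 2 [2y] bond c/1=3/80: DF=(168677/160000 − 3/80·(0.991200))/(1+3/80) = 9803/10000 ≈ 0.980300
step 3 [3y] bond c/1=11/400: DF=(255967/250000 − 11/400·(0.991200+0.980300))/(1+11/400) = 9437/10000 ≈ 0.943700
step 4 [4y] bond c/1=9/400: DF=(4001037/4000000 − 9/400·(0.991200+0.980300+0.943700))/(1+9/400) = 9141/10000 ≈ 0.914100
step 5 [5y] bond c/1=9/200: DF=(2237341/2000000 − 9/200·(0.991200+0.980300+0.943700+0.914100))/(1+9/200) = 566/625 ≈ 0.905600
step 6 [6y] bond c/1=31/400: DF=(5204589/4000000 − 31/400·(0.991200+0.980300+0.943700+0.914100+0.905600))/(1+31/400) = 867/1000 ≈ 0.867000
step 7 [7y] bond c/1=33/400: DF=(2741831/2000000 − 33/400·(0.991200+0.980300+0.943700+0.914100+0.905600+0.867000))/(1+33/400) = 1679/2000 ≈ 0.839500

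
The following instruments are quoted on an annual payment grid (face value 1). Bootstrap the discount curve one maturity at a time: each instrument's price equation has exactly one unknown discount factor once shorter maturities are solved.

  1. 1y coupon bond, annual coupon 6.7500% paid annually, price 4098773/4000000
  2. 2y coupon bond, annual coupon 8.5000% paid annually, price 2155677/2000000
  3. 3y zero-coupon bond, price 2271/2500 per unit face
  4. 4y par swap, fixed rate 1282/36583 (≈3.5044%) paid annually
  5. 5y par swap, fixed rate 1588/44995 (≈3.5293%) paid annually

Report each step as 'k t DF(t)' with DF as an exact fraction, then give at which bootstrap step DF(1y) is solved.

1 1 9599/10000
2 2 4591/5000
3 3 2271/2500
4 4 4359/5000
5 5 2103/2500
DF(1y) is solved at step 1

step 1 [1y] bond c/1=27/400: DF=(4098773/4000000 − 27/400·(0))/(1+27/400) = 9599/10000 ≈ 0.959900
step 2 [2y] bond c/1=17/200: DF=(2155677/2000000 − 17/200·(0.959900))/(1+17/200) = 4591/5000 ≈ 0.918200
step 3 [3y] zero: DF = P = 2271/2500 ≈ 0.908400
step 4 [4y] swap r/1=1282/36583: DF=(1 − 1282/36583·(0.959900+0.918200+0.908400))/(1+1282/36583) = 4359/5000 ≈ 0.871800
step 5 [5y] swap r/1=1588/44995: DF=(1 − 1588/44995·(0.959900+0.918200+0.908400+0.871800))/(1+1588/44995) = 2103/2500 ≈ 0.841200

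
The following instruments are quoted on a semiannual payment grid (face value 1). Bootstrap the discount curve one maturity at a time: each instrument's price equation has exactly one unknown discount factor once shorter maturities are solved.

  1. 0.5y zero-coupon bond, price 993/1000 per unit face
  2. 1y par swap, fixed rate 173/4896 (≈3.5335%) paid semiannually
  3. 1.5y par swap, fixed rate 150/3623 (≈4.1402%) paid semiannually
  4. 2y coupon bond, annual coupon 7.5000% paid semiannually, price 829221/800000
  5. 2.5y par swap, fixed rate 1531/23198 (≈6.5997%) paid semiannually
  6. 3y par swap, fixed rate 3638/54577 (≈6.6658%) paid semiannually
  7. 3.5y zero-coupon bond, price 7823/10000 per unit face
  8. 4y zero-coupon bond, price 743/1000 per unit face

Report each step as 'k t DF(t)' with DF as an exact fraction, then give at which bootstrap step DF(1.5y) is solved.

1 1/2 993/1000
2 1 4827/5000
3 3/2 47/50
4 2 8943/10000
5 5/2 8469/10000
6 3 8181/10000
7 7/2 7823/10000
8 4 743/1000
DF(1.5y) is solved at step 3

step 1 [0.5y] zero: DF = P = 993/1000 ≈ 0.993000
step 2 [1y] swap r/2=173/9792: DF=(1 − 173/9792·(0.993000))/(1+173/9792) = 4827/5000 ≈ 0.965400
step 3 [1.5y] swap r/2=75/3623: DF=(1 − 75/3623·(0.993000+0.965400))/(1+75/3623) = 47/50 ≈ 0.940000
step 4 [2y] bond c/2=3/80: DF=(829221/800000 − 3/80·(0.993000+0.965400+0.940000))/(1+3/80) = 8943/10000 ≈ 0.894300
step 5 [2.5y] swap r/2=1531/46396: DF=(1 − 1531/46396·(0.993000+0.965400+0.940000+0.894300))/(1+1531/46396) = 8469/10000 ≈ 0.846900
step 6 [3y] swap r/2=1819/54577: DF=(1 − 1819/54577·(0.993000+0.965400+0.940000+0.894300+0.846900))/(1+1819/54577) = 8181/10000 ≈ 0.818100
step 7 [3.5y] zero: DF = P = 7823/10000 ≈ 0.782300
step 8 [4y] zero: DF = P = 743/1000 ≈ 0.743000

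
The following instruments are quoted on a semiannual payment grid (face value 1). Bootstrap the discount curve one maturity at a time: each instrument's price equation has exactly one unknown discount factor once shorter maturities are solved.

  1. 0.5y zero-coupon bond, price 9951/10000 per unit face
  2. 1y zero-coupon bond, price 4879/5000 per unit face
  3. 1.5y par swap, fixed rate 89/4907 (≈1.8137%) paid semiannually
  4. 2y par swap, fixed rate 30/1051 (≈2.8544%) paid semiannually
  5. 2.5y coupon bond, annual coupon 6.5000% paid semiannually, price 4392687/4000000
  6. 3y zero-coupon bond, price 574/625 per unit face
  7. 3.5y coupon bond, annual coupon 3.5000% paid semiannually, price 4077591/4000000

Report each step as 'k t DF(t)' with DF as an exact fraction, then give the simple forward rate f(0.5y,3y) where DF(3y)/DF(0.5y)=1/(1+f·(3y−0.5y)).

step 1 [0.5y] zero: DF = P = 9951/10000 ≈ 0.995100
step 2 [1y] zero: DF = P = 4879/5000 ≈ 0.975800
step 3 [1.5y] swap r/2=89/9814: DF=(1 − 89/9814·(0.995100+0.975800))/(1+89/9814) = 9733/10000 ≈ 0.973300
step 4 [2y] swap r/2=15/1051: DF=(1 − 15/1051·(0.995100+0.975800+0.973300))/(1+15/1051) = 1889/2000 ≈ 0.944500
step 5 [2.5y] bond c/2=13/400: DF=(4392687/4000000 − 13/400·(0.995100+0.975800+0.973300+0.944500))/(1+13/400) = 2353/2500 ≈ 0.941200
step 6 [3y] zero: DF = P = 574/625 ≈ 0.918400
step 7 [3.5y] bond c/2=7/400: DF=(4077591/4000000 − 7/400·(0.995100+0.975800+0.973300+0.944500+0.941200+0.918400))/(1+7/400) = 903/1000 ≈ 0.903000

1 1/2 9951/10000
2 1 4879/5000
3 3/2 9733/10000
4 2 1889/2000
5 5/2 2353/2500
6 3 574/625
7 7/2 903/1000
f(0.5y,3y) = ((9951/10000)/(574/625) − 1)/(5/2) = 767/22960 ≈ 3.3406%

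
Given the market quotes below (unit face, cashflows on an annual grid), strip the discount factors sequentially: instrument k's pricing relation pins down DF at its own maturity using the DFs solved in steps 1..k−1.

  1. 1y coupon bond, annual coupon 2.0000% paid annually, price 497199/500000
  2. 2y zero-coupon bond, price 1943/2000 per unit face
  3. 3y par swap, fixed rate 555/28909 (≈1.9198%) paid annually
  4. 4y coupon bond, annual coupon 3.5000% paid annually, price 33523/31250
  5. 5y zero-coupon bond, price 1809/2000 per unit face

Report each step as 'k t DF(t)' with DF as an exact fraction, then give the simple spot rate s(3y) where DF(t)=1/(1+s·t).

1 1 9749/10000
2 2 1943/2000
3 3 1889/2000
4 4 9387/10000
5 5 1809/2000
s(3y) = (1/(1889/2000) − 1)/(3) = 37/1889 ≈ 1.9587%

step 1 [1y] bond c/1=1/50: DF=(497199/500000 − 1/50·(0))/(1+1/50) = 9749/10000 ≈ 0.974900
step 2 [2y] zero: DF = P = 1943/2000 ≈ 0.971500
step 3 [3y] swap r/1=555/28909: DF=(1 − 555/28909·(0.974900+0.971500))/(1+555/28909) = 1889/2000 ≈ 0.944500
step 4 [4y] bond c/1=7/200: DF=(33523/31250 − 7/200·(0.974900+0.971500+0.944500))/(1+7/200) = 9387/10000 ≈ 0.938700
step 5 [5y] zero: DF = P = 1809/2000 ≈ 0.904500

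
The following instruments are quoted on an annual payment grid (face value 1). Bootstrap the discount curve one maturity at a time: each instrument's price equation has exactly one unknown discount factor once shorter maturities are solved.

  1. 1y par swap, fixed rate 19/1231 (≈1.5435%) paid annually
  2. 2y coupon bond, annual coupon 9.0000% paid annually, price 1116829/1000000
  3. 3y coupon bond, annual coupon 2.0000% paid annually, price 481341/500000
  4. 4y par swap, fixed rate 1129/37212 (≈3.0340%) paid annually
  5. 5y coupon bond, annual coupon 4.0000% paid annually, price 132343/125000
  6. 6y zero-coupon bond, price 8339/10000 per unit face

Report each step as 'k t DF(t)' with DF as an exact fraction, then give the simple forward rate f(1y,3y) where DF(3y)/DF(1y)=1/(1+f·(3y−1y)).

1 1 1231/1250
2 2 9433/10000
3 3 453/500
4 4 8871/10000
5 5 8749/10000
6 6 8339/10000
f(1y,3y) = ((1231/1250)/(453/500) − 1)/(2) = 197/4530 ≈ 4.3488%

step 1 [1y] swap r/1=19/1231: DF=(1 − 19/1231·(0))/(1+19/1231) = 1231/1250 ≈ 0.984800
step 2 [2y] bond c/1=9/100: DF=(1116829/1000000 − 9/100·(0.984800))/(1+9/100) = 9433/10000 ≈ 0.943300
step 3 [3y] bond c/1=1/50: DF=(481341/500000 − 1/50·(0.984800+0.943300))/(1+1/50) = 453/500 ≈ 0.906000
step 4 [4y] swap r/1=1129/37212: DF=(1 − 1129/37212·(0.984800+0.943300+0.906000))/(1+1129/37212) = 8871/10000 ≈ 0.887100
step 5 [5y] bond c/1=1/25: DF=(132343/125000 − 1/25·(0.984800+0.943300+0.906000+0.887100))/(1+1/25) = 8749/10000 ≈ 0.874900
step 6 [6y] zero: DF = P = 8339/10000 ≈ 0.833900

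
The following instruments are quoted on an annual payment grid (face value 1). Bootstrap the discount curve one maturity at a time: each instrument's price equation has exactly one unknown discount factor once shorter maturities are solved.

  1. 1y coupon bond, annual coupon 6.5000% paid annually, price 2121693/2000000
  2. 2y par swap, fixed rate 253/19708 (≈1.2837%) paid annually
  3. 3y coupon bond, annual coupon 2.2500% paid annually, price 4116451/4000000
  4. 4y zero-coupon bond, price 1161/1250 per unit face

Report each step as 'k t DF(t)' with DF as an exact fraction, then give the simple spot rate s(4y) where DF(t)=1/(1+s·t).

step 1 [1y] bond c/1=13/200: DF=(2121693/2000000 − 13/200·(0))/(1+13/200) = 9961/10000 ≈ 0.996100
step 2 [2y] swap r/1=253/19708: DF=(1 − 253/19708·(0.996100))/(1+253/19708) = 9747/10000 ≈ 0.974700
step 3 [3y] bond c/1=9/400: DF=(4116451/4000000 − 9/400·(0.996100+0.974700))/(1+9/400) = 9631/10000 ≈ 0.963100
step 4 [4y] zero: DF = P = 1161/1250 ≈ 0.928800

1 1 9961/10000
2 2 9747/10000
3 3 9631/10000
4 4 1161/1250
s(4y) = (1/(1161/1250) − 1)/(4) = 89/4644 ≈ 1.9165%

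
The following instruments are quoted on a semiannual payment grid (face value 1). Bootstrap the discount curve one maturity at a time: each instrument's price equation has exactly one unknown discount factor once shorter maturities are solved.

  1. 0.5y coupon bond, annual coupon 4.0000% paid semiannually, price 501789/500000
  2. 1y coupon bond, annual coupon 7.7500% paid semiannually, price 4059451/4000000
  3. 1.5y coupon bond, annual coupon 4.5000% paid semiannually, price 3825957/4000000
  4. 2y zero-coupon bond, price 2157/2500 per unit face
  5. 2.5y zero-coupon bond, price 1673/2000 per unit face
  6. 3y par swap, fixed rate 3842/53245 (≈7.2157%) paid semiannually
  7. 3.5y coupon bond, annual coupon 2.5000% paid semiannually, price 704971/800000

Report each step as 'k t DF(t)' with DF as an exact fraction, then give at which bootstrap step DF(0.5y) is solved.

step 1 [0.5y] bond c/2=1/50: DF=(501789/500000 − 1/50·(0))/(1+1/50) = 9839/10000 ≈ 0.983900
step 2 [1y] bond c/2=31/800: DF=(4059451/4000000 − 31/800·(0.983900))/(1+31/800) = 9403/10000 ≈ 0.940300
step 3 [1.5y] bond c/2=9/400: DF=(3825957/4000000 − 9/400·(0.983900+0.940300))/(1+9/400) = 8931/10000 ≈ 0.893100
step 4 [2y] zero: DF = P = 2157/2500 ≈ 0.862800
step 5 [2.5y] zero: DF = P = 1673/2000 ≈ 0.836500
step 6 [3y] swap r/2=1921/53245: DF=(1 − 1921/53245·(0.983900+0.940300+0.893100+0.862800+0.836500))/(1+1921/53245) = 8079/10000 ≈ 0.807900
step 7 [3.5y] bond c/2=1/80: DF=(704971/800000 − 1/80·(0.983900+0.940300+0.893100+0.862800+0.836500+0.807900))/(1+1/80) = 4023/5000 ≈ 0.804600

1 1/2 9839/10000
2 1 9403/10000
3 3/2 8931/10000
4 2 2157/2500
5 5/2 1673/2000
6 3 8079/10000
7 7/2 4023/5000
DF(0.5y) is solved at step 1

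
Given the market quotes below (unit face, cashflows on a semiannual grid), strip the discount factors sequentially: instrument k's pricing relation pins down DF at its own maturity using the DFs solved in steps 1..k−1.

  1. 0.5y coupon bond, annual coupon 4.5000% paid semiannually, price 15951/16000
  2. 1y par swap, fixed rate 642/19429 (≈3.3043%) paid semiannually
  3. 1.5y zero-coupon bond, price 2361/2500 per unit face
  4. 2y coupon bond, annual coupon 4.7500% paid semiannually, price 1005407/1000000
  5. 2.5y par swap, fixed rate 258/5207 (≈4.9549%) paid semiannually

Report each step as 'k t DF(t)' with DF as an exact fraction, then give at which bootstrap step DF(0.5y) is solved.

step 1 [0.5y] bond c/2=9/400: DF=(15951/16000 − 9/400·(0))/(1+9/400) = 39/40 ≈ 0.975000
step 2 [1y] swap r/2=321/19429: DF=(1 − 321/19429·(0.975000))/(1+321/19429) = 9679/10000 ≈ 0.967900
step 3 [1.5y] zero: DF = P = 2361/2500 ≈ 0.944400
step 4 [2y] bond c/2=19/800: DF=(1005407/1000000 − 19/800·(0.975000+0.967900+0.944400))/(1+19/800) = 9151/10000 ≈ 0.915100
step 5 [2.5y] swap r/2=129/5207: DF=(1 − 129/5207·(0.975000+0.967900+0.944400+0.915100))/(1+129/5207) = 8839/10000 ≈ 0.883900

1 1/2 39/40
2 1 9679/10000
3 3/2 2361/2500
4 2 9151/10000
5 5/2 8839/10000
DF(0.5y) is solved at step 1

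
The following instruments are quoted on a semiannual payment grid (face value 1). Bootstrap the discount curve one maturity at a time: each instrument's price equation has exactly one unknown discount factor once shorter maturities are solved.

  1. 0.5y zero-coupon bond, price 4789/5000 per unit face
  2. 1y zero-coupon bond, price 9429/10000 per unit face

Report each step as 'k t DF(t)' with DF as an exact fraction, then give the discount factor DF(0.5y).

1 1/2 4789/5000
2 1 9429/10000
DF(0.5y) = 4789/5000 ≈ 0.957800

step 1 [0.5y] zero: DF = P = 4789/5000 ≈ 0.957800
step 2 [1y] zero: DF = P = 9429/10000 ≈ 0.942900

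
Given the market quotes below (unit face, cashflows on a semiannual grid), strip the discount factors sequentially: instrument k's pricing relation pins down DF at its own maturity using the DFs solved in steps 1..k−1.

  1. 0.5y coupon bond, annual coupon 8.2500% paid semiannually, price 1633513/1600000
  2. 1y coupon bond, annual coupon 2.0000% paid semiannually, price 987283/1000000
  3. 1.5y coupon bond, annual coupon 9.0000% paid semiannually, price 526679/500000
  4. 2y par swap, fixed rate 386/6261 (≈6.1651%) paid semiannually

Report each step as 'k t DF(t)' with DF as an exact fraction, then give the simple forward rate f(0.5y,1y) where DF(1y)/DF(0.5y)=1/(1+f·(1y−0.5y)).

1 1/2 1961/2000
2 1 4839/5000
3 3/2 9241/10000
4 2 4421/5000
f(0.5y,1y) = ((1961/2000)/(4839/5000) − 1)/(1/2) = 127/4839 ≈ 2.6245%

step 1 [0.5y] bond c/2=33/800: DF=(1633513/1600000 − 33/800·(0))/(1+33/800) = 1961/2000 ≈ 0.980500
step 2 [1y] bond c/2=1/100: DF=(987283/1000000 − 1/100·(0.980500))/(1+1/100) = 4839/5000 ≈ 0.967800
step 3 [1.5y] bond c/2=9/200: DF=(526679/500000 − 9/200·(0.980500+0.967800))/(1+9/200) = 9241/10000 ≈ 0.924100
step 4 [2y] swap r/2=193/6261: DF=(1 − 193/6261·(0.980500+0.967800+0.924100))/(1+193/6261) = 4421/5000 ≈ 0.884200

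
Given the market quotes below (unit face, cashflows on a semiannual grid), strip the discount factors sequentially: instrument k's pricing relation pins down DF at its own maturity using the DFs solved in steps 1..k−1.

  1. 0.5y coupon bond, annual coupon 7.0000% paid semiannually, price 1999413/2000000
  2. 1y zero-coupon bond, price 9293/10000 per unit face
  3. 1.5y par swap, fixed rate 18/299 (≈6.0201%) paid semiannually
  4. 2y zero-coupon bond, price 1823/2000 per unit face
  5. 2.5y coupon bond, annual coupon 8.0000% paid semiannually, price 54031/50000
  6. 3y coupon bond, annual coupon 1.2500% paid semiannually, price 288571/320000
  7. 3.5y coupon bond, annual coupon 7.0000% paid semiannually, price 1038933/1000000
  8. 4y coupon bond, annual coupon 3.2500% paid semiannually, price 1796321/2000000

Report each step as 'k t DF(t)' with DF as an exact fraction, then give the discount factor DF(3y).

1 1/2 9659/10000
2 1 9293/10000
3 3/2 4577/5000
4 2 1823/2000
5 5/2 8959/10000
6 3 347/400
7 7/2 8183/10000
8 4 783/1000
DF(3y) = 347/400 ≈ 0.867500

step 1 [0.5y] bond c/2=7/200: DF=(1999413/2000000 − 7/200·(0))/(1+7/200) = 9659/10000 ≈ 0.965900
step 2 [1y] zero: DF = P = 9293/10000 ≈ 0.929300
step 3 [1.5y] swap r/2=9/299: DF=(1 − 9/299·(0.965900+0.929300))/(1+9/299) = 4577/5000 ≈ 0.915400
step 4 [2y] zero: DF = P = 1823/2000 ≈ 0.911500
step 5 [2.5y] bond c/2=1/25: DF=(54031/50000 − 1/25·(0.965900+0.929300+0.915400+0.911500))/(1+1/25) = 8959/10000 ≈ 0.895900
step 6 [3y] bond c/2=1/160: DF=(288571/320000 − 1/160·(0.965900+0.929300+0.915400+0.911500+0.895900))/(1+1/160) = 347/400 ≈ 0.867500
step 7 [3.5y] bond c/2=7/200: DF=(1038933/1000000 − 7/200·(0.965900+0.929300+0.915400+0.911500+0.895900+0.867500))/(1+7/200) = 8183/10000 ≈ 0.818300
step 8 [4y] bond c/2=13/800: DF=(1796321/2000000 − 13/800·(0.965900+0.929300+0.915400+0.911500+0.895900+0.867500+0.818300))/(1+13/800) = 783/1000 ≈ 0.783000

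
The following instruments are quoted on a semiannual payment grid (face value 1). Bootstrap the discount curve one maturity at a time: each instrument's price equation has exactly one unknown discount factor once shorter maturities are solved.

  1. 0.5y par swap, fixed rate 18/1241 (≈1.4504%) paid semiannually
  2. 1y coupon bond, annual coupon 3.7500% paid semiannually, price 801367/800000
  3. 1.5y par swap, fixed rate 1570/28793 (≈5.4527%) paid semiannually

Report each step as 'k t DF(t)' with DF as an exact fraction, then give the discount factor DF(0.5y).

step 1 [0.5y] swap r/2=9/1241: DF=(1 − 9/1241·(0))/(1+9/1241) = 1241/1250 ≈ 0.992800
step 2 [1y] bond c/2=3/160: DF=(801367/800000 − 3/160·(0.992800))/(1+3/160) = 193/200 ≈ 0.965000
step 3 [1.5y] swap r/2=785/28793: DF=(1 − 785/28793·(0.992800+0.965000))/(1+785/28793) = 1843/2000 ≈ 0.921500

1 1/2 1241/1250
2 1 193/200
3 3/2 1843/2000
DF(0.5y) = 1241/1250 ≈ 0.992800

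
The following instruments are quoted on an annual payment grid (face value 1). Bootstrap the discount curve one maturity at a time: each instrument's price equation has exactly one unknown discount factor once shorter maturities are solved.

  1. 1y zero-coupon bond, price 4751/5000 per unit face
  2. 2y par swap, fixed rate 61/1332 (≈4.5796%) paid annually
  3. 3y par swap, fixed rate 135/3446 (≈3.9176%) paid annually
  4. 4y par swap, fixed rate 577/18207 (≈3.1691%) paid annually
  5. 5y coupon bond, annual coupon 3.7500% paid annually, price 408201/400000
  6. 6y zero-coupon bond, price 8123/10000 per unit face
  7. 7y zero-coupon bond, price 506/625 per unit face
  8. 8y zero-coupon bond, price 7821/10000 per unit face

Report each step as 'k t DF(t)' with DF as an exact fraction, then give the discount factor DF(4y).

1 1 4751/5000
2 2 4573/5000
3 3 223/250
4 4 4423/5000
5 5 213/250
6 6 8123/10000
7 7 506/625
8 8 7821/10000
DF(4y) = 4423/5000 ≈ 0.884600

step 1 [1y] zero: DF = P = 4751/5000 ≈ 0.950200
step 2 [2y] swap r/1=61/1332: DF=(1 − 61/1332·(0.950200))/(1+61/1332) = 4573/5000 ≈ 0.914600
step 3 [3y] swap r/1=135/3446: DF=(1 − 135/3446·(0.950200+0.914600))/(1+135/3446) = 223/250 ≈ 0.892000
step 4 [4y] swap r/1=577/18207: DF=(1 − 577/18207·(0.950200+0.914600+0.892000))/(1+577/18207) = 4423/5000 ≈ 0.884600
step 5 [5y] bond c/1=3/80: DF=(408201/400000 − 3/80·(0.950200+0.914600+0.892000+0.884600))/(1+3/80) = 213/250 ≈ 0.852000
step 6 [6y] zero: DF = P = 8123/10000 ≈ 0.812300
step 7 [7y] zero: DF = P = 506/625 ≈ 0.809600
step 8 [8y] zero: DF = P = 7821/10000 ≈ 0.782100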